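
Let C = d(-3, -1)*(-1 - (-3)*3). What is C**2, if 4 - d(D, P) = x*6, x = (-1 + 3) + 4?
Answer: 65536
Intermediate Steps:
x = 6 (x = 2 + 4 = 6)
d(D, P) = -32 (d(D, P) = 4 - 6*6 = 4 - 1*36 = 4 - 36 = -32)
C = -256 (C = -32*(-1 - (-3)*3) = -32*(-1 - 3*(-3)) = -32*(-1 + 9) = -32*8 = -256)
C**2 = (-256)**2 = 65536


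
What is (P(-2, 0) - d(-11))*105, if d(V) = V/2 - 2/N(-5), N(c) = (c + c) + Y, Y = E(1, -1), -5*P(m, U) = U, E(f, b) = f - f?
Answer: 1113/2 ≈ 556.50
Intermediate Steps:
E(f, b) = 0
P(m, U) = -U/5
Y = 0
N(c) = 2*c (N(c) = (c + c) + 0 = 2*c + 0 = 2*c)
d(V) = ⅕ + V/2 (d(V) = V/2 - 2/(2*(-5)) = V*(½) - 2/(-10) = V/2 - 2*(-⅒) = V/2 + ⅕ = ⅕ + V/2)
(P(-2, 0) - d(-11))*105 = (-⅕*0 - (⅕ + (½)*(-11)))*105 = (0 - (⅕ - 11/2))*105 = (0 - 1*(-53/10))*105 = (0 + 53/10)*105 = (53/10)*105 = 1113/2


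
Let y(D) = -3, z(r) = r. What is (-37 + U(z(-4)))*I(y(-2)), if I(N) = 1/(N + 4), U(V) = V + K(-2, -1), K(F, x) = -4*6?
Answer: -65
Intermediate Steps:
K(F, x) = -24
U(V) = -24 + V (U(V) = V - 24 = -24 + V)
I(N) = 1/(4 + N)
(-37 + U(z(-4)))*I(y(-2)) = (-37 + (-24 - 4))/(4 - 3) = (-37 - 28)/1 = -65*1 = -65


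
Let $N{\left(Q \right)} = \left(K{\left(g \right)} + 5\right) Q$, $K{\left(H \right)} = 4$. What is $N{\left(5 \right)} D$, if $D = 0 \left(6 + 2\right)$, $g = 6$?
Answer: $0$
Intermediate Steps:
$D = 0$ ($D = 0 \cdot 8 = 0$)
$N{\left(Q \right)} = 9 Q$ ($N{\left(Q \right)} = \left(4 + 5\right) Q = 9 Q$)
$N{\left(5 \right)} D = 9 \cdot 5 \cdot 0 = 45 \cdot 0 = 0$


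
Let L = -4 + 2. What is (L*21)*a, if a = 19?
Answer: -798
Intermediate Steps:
L = -2
(L*21)*a = -2*21*19 = -42*19 = -798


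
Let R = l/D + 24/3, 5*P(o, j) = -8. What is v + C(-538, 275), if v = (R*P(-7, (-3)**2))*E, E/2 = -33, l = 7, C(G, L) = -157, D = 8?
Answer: 3901/5 ≈ 780.20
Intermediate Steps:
P(o, j) = -8/5 (P(o, j) = (1/5)*(-8) = -8/5)
E = -66 (E = 2*(-33) = -66)
R = 71/8 (R = 7/8 + 24/3 = 7*(1/8) + 24*(1/3) = 7/8 + 8 = 71/8 ≈ 8.8750)
v = 4686/5 (v = ((71/8)*(-8/5))*(-66) = -71/5*(-66) = 4686/5 ≈ 937.20)
v + C(-538, 275) = 4686/5 - 157 = 3901/5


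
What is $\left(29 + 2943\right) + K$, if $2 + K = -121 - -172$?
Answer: $3021$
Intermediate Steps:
$K = 49$ ($K = -2 - -51 = -2 + \left(-121 + 172\right) = -2 + 51 = 49$)
$\left(29 + 2943\right) + K = \left(29 + 2943\right) + 49 = 2972 + 49 = 3021$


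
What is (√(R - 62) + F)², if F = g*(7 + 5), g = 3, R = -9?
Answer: (36 + I*√71)² ≈ 1225.0 + 606.68*I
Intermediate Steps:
F = 36 (F = 3*(7 + 5) = 3*12 = 36)
(√(R - 62) + F)² = (√(-9 - 62) + 36)² = (√(-71) + 36)² = (I*√71 + 36)² = (36 + I*√71)²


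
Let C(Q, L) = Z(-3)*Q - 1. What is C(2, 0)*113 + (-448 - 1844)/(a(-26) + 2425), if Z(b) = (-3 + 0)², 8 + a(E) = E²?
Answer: 1979787/1031 ≈ 1920.3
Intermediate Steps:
a(E) = -8 + E²
Z(b) = 9 (Z(b) = (-3)² = 9)
C(Q, L) = -1 + 9*Q (C(Q, L) = 9*Q - 1 = -1 + 9*Q)
C(2, 0)*113 + (-448 - 1844)/(a(-26) + 2425) = (-1 + 9*2)*113 + (-448 - 1844)/((-8 + (-26)²) + 2425) = (-1 + 18)*113 - 2292/((-8 + 676) + 2425) = 17*113 - 2292/(668 + 2425) = 1921 - 2292/3093 = 1921 - 2292*1/3093 = 1921 - 764/1031 = 1979787/1031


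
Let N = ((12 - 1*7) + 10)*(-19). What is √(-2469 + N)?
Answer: 9*I*√34 ≈ 52.479*I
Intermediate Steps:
N = -285 (N = ((12 - 7) + 10)*(-19) = (5 + 10)*(-19) = 15*(-19) = -285)
√(-2469 + N) = √(-2469 - 285) = √(-2754) = 9*I*√34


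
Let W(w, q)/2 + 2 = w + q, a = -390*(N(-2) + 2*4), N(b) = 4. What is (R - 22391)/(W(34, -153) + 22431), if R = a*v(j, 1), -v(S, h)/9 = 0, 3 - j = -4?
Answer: -22391/22189 ≈ -1.0091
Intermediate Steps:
j = 7 (j = 3 - 1*(-4) = 3 + 4 = 7)
v(S, h) = 0 (v(S, h) = -9*0 = 0)
a = -4680 (a = -390*(4 + 2*4) = -390*(4 + 8) = -390*12 = -4680)
R = 0 (R = -4680*0 = 0)
W(w, q) = -4 + 2*q + 2*w (W(w, q) = -4 + 2*(w + q) = -4 + 2*(q + w) = -4 + (2*q + 2*w) = -4 + 2*q + 2*w)
(R - 22391)/(W(34, -153) + 22431) = (0 - 22391)/((-4 + 2*(-153) + 2*34) + 22431) = -22391/((-4 - 306 + 68) + 22431) = -22391/(-242 + 22431) = -22391/22189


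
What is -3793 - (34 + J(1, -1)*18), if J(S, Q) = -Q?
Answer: -3845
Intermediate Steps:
-3793 - (34 + J(1, -1)*18) = -3793 - (34 - 1*(-1)*18) = -3793 - (34 + 1*18) = -3793 - (34 + 18) = -3793 - 1*52 = -3793 - 52 = -3845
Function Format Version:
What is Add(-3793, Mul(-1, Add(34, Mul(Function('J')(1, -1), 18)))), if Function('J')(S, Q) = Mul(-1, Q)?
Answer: -3845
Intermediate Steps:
Add(-3793, Mul(-1, Add(34, Mul(Function('J')(1, -1), 18)))) = Add(-3793, Mul(-1, Add(34, Mul(Mul(-1, -1), 18)))) = Add(-3793, Mul(-1, Add(34, Mul(1, 18)))) = Add(-3793, Mul(-1, Add(34, 18))) = Add(-3793, Mul(-1, 52)) = Add(-3793, -52) = -3845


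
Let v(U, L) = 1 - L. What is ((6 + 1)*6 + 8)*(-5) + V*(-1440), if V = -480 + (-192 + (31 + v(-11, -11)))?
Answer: 905510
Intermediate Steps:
V = -629 (V = -480 + (-192 + (31 + (1 - 1*(-11)))) = -480 + (-192 + (31 + (1 + 11))) = -480 + (-192 + (31 + 12)) = -480 + (-192 + 43) = -480 - 149 = -629)
((6 + 1)*6 + 8)*(-5) + V*(-1440) = ((6 + 1)*6 + 8)*(-5) - 629*(-1440) = (7*6 + 8)*(-5) + 905760 = (42 + 8)*(-5) + 905760 = 50*(-5) + 905760 = -250 + 905760 = 905510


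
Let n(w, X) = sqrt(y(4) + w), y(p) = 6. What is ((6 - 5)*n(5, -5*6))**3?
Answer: 11*sqrt(11) ≈ 36.483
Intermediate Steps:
n(w, X) = sqrt(6 + w)
((6 - 5)*n(5, -5*6))**3 = ((6 - 5)*sqrt(6 + 5))**3 = (1*sqrt(11))**3 = (sqrt(11))**3 = 11*sqrt(11)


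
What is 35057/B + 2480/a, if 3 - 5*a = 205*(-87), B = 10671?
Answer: 126277861/31724883 ≈ 3.9804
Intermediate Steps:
a = 17838/5 (a = ⅗ - 41*(-87) = ⅗ - ⅕*(-17835) = ⅗ + 3567 = 17838/5 ≈ 3567.6)
35057/B + 2480/a = 35057/10671 + 2480/(17838/5) = 35057*(1/10671) + 2480*(5/17838) = 35057/10671 + 6200/8919 = 126277861/31724883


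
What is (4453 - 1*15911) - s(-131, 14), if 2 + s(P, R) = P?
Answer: -11325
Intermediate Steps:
s(P, R) = -2 + P
(4453 - 1*15911) - s(-131, 14) = (4453 - 1*15911) - (-2 - 131) = (4453 - 15911) - 1*(-133) = -11458 + 133 = -11325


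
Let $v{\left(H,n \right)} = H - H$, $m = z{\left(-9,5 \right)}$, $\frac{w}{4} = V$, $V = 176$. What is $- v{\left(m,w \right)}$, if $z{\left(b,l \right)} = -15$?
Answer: $0$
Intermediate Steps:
$w = 704$ ($w = 4 \cdot 176 = 704$)
$m = -15$
$v{\left(H,n \right)} = 0$
$- v{\left(m,w \right)} = \left(-1\right) 0 = 0$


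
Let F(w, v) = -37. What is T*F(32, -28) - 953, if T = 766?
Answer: -29295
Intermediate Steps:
T*F(32, -28) - 953 = 766*(-37) - 953 = -28342 - 953 = -29295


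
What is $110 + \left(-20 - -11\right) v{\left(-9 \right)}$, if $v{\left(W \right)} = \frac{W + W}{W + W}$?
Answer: $101$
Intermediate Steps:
$v{\left(W \right)} = 1$ ($v{\left(W \right)} = \frac{2 W}{2 W} = 2 W \frac{1}{2 W} = 1$)
$110 + \left(-20 - -11\right) v{\left(-9 \right)} = 110 + \left(-20 - -11\right) 1 = 110 + \left(-20 + 11\right) 1 = 110 - 9 = 101$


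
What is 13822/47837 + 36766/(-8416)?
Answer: -821224595/201298096 ≈ -4.0796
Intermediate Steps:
13822/47837 + 36766/(-8416) = 13822*(1/47837) + 36766*(-1/8416) = 13822/47837 - 18383/4208 = -821224595/201298096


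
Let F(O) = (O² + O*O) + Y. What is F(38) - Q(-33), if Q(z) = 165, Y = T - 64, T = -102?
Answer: 2557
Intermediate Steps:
Y = -166 (Y = -102 - 64 = -166)
F(O) = -166 + 2*O² (F(O) = (O² + O*O) - 166 = (O² + O²) - 166 = 2*O² - 166 = -166 + 2*O²)
F(38) - Q(-33) = (-166 + 2*38²) - 1*165 = (-166 + 2*1444) - 165 = (-166 + 2888) - 165 = 2722 - 165 = 2557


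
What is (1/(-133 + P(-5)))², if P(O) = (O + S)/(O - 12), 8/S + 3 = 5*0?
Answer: 2601/45697600 ≈ 5.6918e-5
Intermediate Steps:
S = -8/3 (S = 8/(-3 + 5*0) = 8/(-3 + 0) = 8/(-3) = 8*(-⅓) = -8/3 ≈ -2.6667)
P(O) = (-8/3 + O)/(-12 + O) (P(O) = (O - 8/3)/(O - 12) = (-8/3 + O)/(-12 + O))
(1/(-133 + P(-5)))² = (1/(-133 + (-8/3 - 5)/(-12 - 5)))² = (1/(-133 - 23/3/(-17)))² = (1/(-133 - 1/17*(-23/3)))² = (1/(-133 + 23/51))² = (1/(-6760/51))² = (-51/6760)² = 2601/45697600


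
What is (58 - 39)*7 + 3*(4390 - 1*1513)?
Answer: 8764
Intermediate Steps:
(58 - 39)*7 + 3*(4390 - 1*1513) = 19*7 + 3*(4390 - 1513) = 133 + 3*2877 = 133 + 8631 = 8764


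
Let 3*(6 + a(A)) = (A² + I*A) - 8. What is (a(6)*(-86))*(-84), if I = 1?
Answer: 38528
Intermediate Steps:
a(A) = -26/3 + A/3 + A²/3 (a(A) = -6 + ((A² + 1*A) - 8)/3 = -6 + ((A² + A) - 8)/3 = -6 + ((A + A²) - 8)/3 = -6 + (-8 + A + A²)/3 = -6 + (-8/3 + A/3 + A²/3) = -26/3 + A/3 + A²/3)
(a(6)*(-86))*(-84) = ((-26/3 + (⅓)*6 + (⅓)*6²)*(-86))*(-84) = ((-26/3 + 2 + (⅓)*36)*(-86))*(-84) = ((-26/3 + 2 + 12)*(-86))*(-84) = ((16/3)*(-86))*(-84) = -1376/3*(-84) = 38528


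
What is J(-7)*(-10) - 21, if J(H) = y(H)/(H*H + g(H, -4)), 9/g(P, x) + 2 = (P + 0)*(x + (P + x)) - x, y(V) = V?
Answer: -51401/2626 ≈ -19.574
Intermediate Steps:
g(P, x) = 9/(-2 - x + P*(P + 2*x)) (g(P, x) = 9/(-2 + ((P + 0)*(x + (P + x)) - x)) = 9/(-2 + (P*(P + 2*x) - x)) = 9/(-2 + (-x + P*(P + 2*x))) = 9/(-2 - x + P*(P + 2*x)))
J(H) = H/(H² + 9/(2 + H² - 8*H)) (J(H) = H/(H*H + 9/(-2 + H² - 1*(-4) + 2*H*(-4))) = H/(H² + 9/(-2 + H² + 4 - 8*H)) = H/(H² + 9/(2 + H² - 8*H)))
J(-7)*(-10) - 21 = -7*(2 + (-7)² - 8*(-7))/(9 + (-7)²*(2 + (-7)² - 8*(-7)))*(-10) - 21 = -7*(2 + 49 + 56)/(9 + 49*(2 + 49 + 56))*(-10) - 21 = -7*107/(9 + 49*107)*(-10) - 21 = -7*107/(9 + 5243)*(-10) - 21 = -7*107/5252*(-10) - 21 = -7*1/5252*107*(-10) - 21 = -749/5252*(-10) - 21 = 3745/2626 - 21 = -51401/2626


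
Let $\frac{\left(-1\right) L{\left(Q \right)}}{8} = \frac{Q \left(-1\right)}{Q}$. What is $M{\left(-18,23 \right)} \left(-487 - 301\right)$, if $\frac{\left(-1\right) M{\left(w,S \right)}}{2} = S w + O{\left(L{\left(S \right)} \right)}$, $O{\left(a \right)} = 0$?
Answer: $-652464$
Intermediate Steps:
$L{\left(Q \right)} = 8$ ($L{\left(Q \right)} = - 8 \frac{Q \left(-1\right)}{Q} = - 8 \frac{\left(-1\right) Q}{Q} = \left(-8\right) \left(-1\right) = 8$)
$M{\left(w,S \right)} = - 2 S w$ ($M{\left(w,S \right)} = - 2 \left(S w + 0\right) = - 2 S w$)
$M{\left(-18,23 \right)} \left(-487 - 301\right) = \left(-2\right) 23 \left(-18\right) \left(-487 - 301\right) = 828 \left(-788\right) = -652464$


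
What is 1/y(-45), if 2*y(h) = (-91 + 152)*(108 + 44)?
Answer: 1/4636 ≈ 0.00021570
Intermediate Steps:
y(h) = 4636 (y(h) = ((-91 + 152)*(108 + 44))/2 = (61*152)/2 = (½)*9272 = 4636)
1/y(-45) = 1/4636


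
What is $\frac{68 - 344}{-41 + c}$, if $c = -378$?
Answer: $\frac{276}{419} \approx 0.65871$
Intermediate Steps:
$\frac{68 - 344}{-41 + c} = \frac{68 - 344}{-41 - 378} = - \frac{276}{-419} = \left(-276\right) \left(- \frac{1}{419}\right) = \frac{276}{419}$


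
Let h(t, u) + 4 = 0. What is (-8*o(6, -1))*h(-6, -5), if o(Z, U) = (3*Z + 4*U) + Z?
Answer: 640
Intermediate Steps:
o(Z, U) = 4*U + 4*Z
h(t, u) = -4 (h(t, u) = -4 + 0 = -4)
(-8*o(6, -1))*h(-6, -5) = -8*(4*(-1) + 4*6)*(-4) = -8*(-4 + 24)*(-4) = -8*20*(-4) = -160*(-4) = 640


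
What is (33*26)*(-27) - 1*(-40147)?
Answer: 16981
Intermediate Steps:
(33*26)*(-27) - 1*(-40147) = 858*(-27) + 40147 = -23166 + 40147 = 16981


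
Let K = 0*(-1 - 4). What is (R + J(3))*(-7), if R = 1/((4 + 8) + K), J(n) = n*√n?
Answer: -7/12 - 21*√3 ≈ -36.956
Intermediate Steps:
J(n) = n^(3/2)
K = 0 (K = 0*(-5) = 0)
R = 1/12 (R = 1/((4 + 8) + 0) = 1/(12 + 0) = 1/12 ≈ 0.083333)
(R + J(3))*(-7) = (1/12 + 3^(3/2))*(-7) = (1/12 + 3*√3)*(-7) = -7/12 - 21*√3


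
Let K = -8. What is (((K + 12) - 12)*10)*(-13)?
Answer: 1040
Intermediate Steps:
(((K + 12) - 12)*10)*(-13) = (((-8 + 12) - 12)*10)*(-13) = ((4 - 12)*10)*(-13) = -8*10*(-13) = -80*(-13) = 1040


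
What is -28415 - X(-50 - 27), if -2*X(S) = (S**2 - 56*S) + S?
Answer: -23333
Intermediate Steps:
X(S) = -S**2/2 + 55*S/2 (X(S) = -((S**2 - 56*S) + S)/2 = -(S**2 - 55*S)/2 = -S**2/2 + 55*S/2)
-28415 - X(-50 - 27) = -28415 - (-50 - 27)*(55 - (-50 - 27))/2 = -28415 - (-77)*(55 - 1*(-77))/2 = -28415 - (-77)*(55 + 77)/2 = -28415 - (-77)*132/2 = -28415 - 1*(-5082) = -28415 + 5082 = -23333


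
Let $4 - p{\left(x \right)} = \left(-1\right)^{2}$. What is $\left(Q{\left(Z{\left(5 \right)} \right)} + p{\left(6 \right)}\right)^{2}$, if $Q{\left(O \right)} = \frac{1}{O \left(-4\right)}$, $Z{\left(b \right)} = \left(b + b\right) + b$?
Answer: $\frac{32041}{3600} \approx 8.9003$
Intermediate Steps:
$Z{\left(b \right)} = 3 b$ ($Z{\left(b \right)} = 2 b + b = 3 b$)
$Q{\left(O \right)} = - \frac{1}{4 O}$ ($Q{\left(O \right)} = \frac{1}{\left(-4\right) O} = - \frac{1}{4 O}$)
$p{\left(x \right)} = 3$ ($p{\left(x \right)} = 4 - \left(-1\right)^{2} = 4 - 1 = 3$)
$\left(Q{\left(Z{\left(5 \right)} \right)} + p{\left(6 \right)}\right)^{2} = \left(- \frac{1}{4 \cdot 3 \cdot 5} + 3\right)^{2} = \left(- \frac{1}{4 \cdot 15} + 3\right)^{2} = \left(\left(- \frac{1}{4}\right) \frac{1}{15} + 3\right)^{2} = \left(- \frac{1}{60} + 3\right)^{2} = \left(\frac{179}{60}\right)^{2} = \frac{32041}{3600}$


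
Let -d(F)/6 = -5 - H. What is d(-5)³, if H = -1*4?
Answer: 216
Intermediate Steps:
H = -4
d(F) = 6 (d(F) = -6*(-5 - 1*(-4)) = -6*(-5 + 4) = -6*(-1) = 6)
d(-5)³ = 6³ = 216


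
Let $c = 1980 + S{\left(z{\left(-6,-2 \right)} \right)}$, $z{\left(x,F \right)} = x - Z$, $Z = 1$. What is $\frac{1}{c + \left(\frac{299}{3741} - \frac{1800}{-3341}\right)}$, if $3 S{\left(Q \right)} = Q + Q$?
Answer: $\frac{12498681}{24696793961} \approx 0.00050609$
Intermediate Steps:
$z{\left(x,F \right)} = -1 + x$ ($z{\left(x,F \right)} = x - 1 = -1 + x$)
$S{\left(Q \right)} = \frac{2 Q}{3}$ ($S{\left(Q \right)} = \frac{Q + Q}{3} = \frac{2 Q}{3}$)
$c = \frac{5926}{3}$ ($c = 1980 + \frac{2 \left(-1 - 6\right)}{3} = 1980 + \frac{2}{3} \left(-7\right) = 1980 - \frac{14}{3} = \frac{5926}{3} \approx 1975.3$)
$\frac{1}{c + \left(\frac{299}{3741} - \frac{1800}{-3341}\right)} = \frac{1}{\frac{5926}{3} + \left(\frac{299}{3741} - \frac{1800}{-3341}\right)} = \frac{1}{\frac{5926}{3} + \left(299 \cdot \frac{1}{3741} - - \frac{1800}{3341}\right)} = \frac{1}{\frac{5926}{3} + \left(\frac{299}{3741} + \frac{1800}{3341}\right)} = \frac{1}{\frac{5926}{3} + \frac{7732759}{12498681}} = \frac{1}{\frac{24696793961}{12498681}} = \frac{12498681}{24696793961}$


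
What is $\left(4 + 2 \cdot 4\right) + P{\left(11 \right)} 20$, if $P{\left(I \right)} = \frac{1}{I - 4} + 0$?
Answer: $\frac{104}{7} \approx 14.857$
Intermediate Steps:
$P{\left(I \right)} = \frac{1}{-4 + I}$ ($P{\left(I \right)} = \frac{1}{-4 + I} + 0 = \frac{1}{-4 + I}$)
$\left(4 + 2 \cdot 4\right) + P{\left(11 \right)} 20 = \left(4 + 2 \cdot 4\right) + \frac{1}{-4 + 11} \cdot 20 = \left(4 + 8\right) + \frac{1}{7} \cdot 20 = 12 + \frac{1}{7} \cdot 20 = 12 + \frac{20}{7} = \frac{104}{7}$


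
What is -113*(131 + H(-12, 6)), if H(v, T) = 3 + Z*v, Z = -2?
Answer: -17854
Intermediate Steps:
H(v, T) = 3 - 2*v
-113*(131 + H(-12, 6)) = -113*(131 + (3 - 2*(-12))) = -113*(131 + (3 + 24)) = -113*(131 + 27) = -113*158 = -17854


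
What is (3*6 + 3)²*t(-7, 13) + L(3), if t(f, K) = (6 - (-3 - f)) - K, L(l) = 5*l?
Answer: -4836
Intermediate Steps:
t(f, K) = 9 + f - K (t(f, K) = (6 + (3 + f)) - K = (9 + f) - K = 9 + f - K)
(3*6 + 3)²*t(-7, 13) + L(3) = (3*6 + 3)²*(9 - 7 - 1*13) + 5*3 = (18 + 3)²*(9 - 7 - 13) + 15 = 21²*(-11) + 15 = 441*(-11) + 15 = -4851 + 15 = -4836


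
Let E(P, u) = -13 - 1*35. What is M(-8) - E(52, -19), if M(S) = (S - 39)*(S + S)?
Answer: 800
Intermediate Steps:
E(P, u) = -48 (E(P, u) = -13 - 35 = -48)
M(S) = 2*S*(-39 + S) (M(S) = (-39 + S)*(2*S) = 2*S*(-39 + S))
M(-8) - E(52, -19) = 2*(-8)*(-39 - 8) - 1*(-48) = 2*(-8)*(-47) + 48 = 752 + 48 = 800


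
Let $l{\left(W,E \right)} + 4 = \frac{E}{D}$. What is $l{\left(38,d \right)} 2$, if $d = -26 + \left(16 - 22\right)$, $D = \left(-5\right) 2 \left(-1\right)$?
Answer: $- \frac{72}{5} \approx -14.4$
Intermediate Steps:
$D = 10$ ($D = \left(-10\right) \left(-1\right) = 10$)
$d = -32$ ($d = -26 - 6 = -32$)
$l{\left(W,E \right)} = -4 + \frac{E}{10}$
$l{\left(38,d \right)} 2 = \left(-4 + \frac{1}{10} \left(-32\right)\right) 2 = \left(-4 - \frac{16}{5}\right) 2 = \left(- \frac{36}{5}\right) 2 = - \frac{72}{5}$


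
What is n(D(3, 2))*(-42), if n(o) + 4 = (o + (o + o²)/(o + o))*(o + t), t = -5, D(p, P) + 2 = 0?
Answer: -567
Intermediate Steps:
D(p, P) = -2 (D(p, P) = -2 + 0 = -2)
n(o) = -4 + (-5 + o)*(o + (o + o²)/(2*o)) (n(o) = -4 + (o + (o + o²)/(o + o))*(o - 5) = -4 + (o + (o + o²)/((2*o)))*(-5 + o) = -4 + (o + (o + o²)*(1/(2*o)))*(-5 + o) = -4 + (o + (o + o²)/(2*o))*(-5 + o) = -4 + (-5 + o)*(o + (o + o²)/(2*o)))
n(D(3, 2))*(-42) = (-13/2 - 7*(-2) + (3/2)*(-2)²)*(-42) = (-13/2 + 14 + (3/2)*4)*(-42) = (-13/2 + 14 + 6)*(-42) = (27/2)*(-42) = -567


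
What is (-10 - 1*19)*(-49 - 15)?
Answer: 1856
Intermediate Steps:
(-10 - 1*19)*(-49 - 15) = (-10 - 19)*(-64) = -29*(-64) = 1856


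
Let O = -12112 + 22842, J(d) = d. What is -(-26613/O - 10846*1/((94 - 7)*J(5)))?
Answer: 882443/32190 ≈ 27.414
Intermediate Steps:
O = 10730
-(-26613/O - 10846*1/((94 - 7)*J(5))) = -(-26613/10730 - 10846*1/(5*(94 - 7))) = -(-26613*1/10730 - 10846/(5*87)) = -(-26613/10730 - 10846/435) = -(-26613/10730 - 10846*1/435) = -(-26613/10730 - 374/15) = -1*(-882443/32190) = 882443/32190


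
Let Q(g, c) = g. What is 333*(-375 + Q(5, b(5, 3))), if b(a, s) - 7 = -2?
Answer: -123210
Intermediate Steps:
b(a, s) = 5 (b(a, s) = 7 - 2 = 5)
333*(-375 + Q(5, b(5, 3))) = 333*(-375 + 5) = 333*(-370) = -123210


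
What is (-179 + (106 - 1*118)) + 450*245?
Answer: 110059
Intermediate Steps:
(-179 + (106 - 1*118)) + 450*245 = (-179 + (106 - 118)) + 110250 = (-179 - 12) + 110250 = -191 + 110250 = 110059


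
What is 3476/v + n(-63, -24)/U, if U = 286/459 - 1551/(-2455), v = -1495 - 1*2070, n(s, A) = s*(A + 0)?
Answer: 6069094867036/5041049035 ≈ 1203.9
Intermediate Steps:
n(s, A) = A*s (n(s, A) = s*A = A*s)
v = -3565 (v = -1495 - 2070 = -3565)
U = 1414039/1126845 (U = 286*(1/459) - 1551*(-1/2455) = 286/459 + 1551/2455 = 1414039/1126845 ≈ 1.2549)
3476/v + n(-63, -24)/U = 3476/(-3565) + (-24*(-63))/(1414039/1126845) = 3476*(-1/3565) + 1512*(1126845/1414039) = -3476/3565 + 1703789640/1414039 = 6069094867036/5041049035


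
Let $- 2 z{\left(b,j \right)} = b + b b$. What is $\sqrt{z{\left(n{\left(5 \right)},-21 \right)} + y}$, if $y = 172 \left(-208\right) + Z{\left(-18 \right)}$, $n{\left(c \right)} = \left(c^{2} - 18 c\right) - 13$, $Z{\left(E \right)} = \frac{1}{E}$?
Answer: $\frac{i \sqrt{1396046}}{6} \approx 196.92 i$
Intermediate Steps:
$n{\left(c \right)} = -13 + c^{2} - 18 c$
$z{\left(b,j \right)} = - \frac{b}{2} - \frac{b^{2}}{2}$ ($z{\left(b,j \right)} = - \frac{b + b b}{2} = - \frac{b + b^{2}}{2} = - \frac{b}{2} - \frac{b^{2}}{2}$)
$y = - \frac{643969}{18}$ ($y = 172 \left(-208\right) + \frac{1}{-18} = -35776 - \frac{1}{18} = - \frac{643969}{18} \approx -35776.0$)
$\sqrt{z{\left(n{\left(5 \right)},-21 \right)} + y} = \sqrt{- \frac{\left(-13 + 5^{2} - 90\right) \left(1 - \left(103 - 25\right)\right)}{2} - \frac{643969}{18}} = \sqrt{- \frac{\left(-13 + 25 - 90\right) \left(1 - 78\right)}{2} - \frac{643969}{18}} = \sqrt{\left(- \frac{1}{2}\right) \left(-78\right) \left(1 - 78\right) - \frac{643969}{18}} = \sqrt{\left(- \frac{1}{2}\right) \left(-78\right) \left(-77\right) - \frac{643969}{18}} = \sqrt{-3003 - \frac{643969}{18}} = \sqrt{- \frac{698023}{18}} = \frac{i \sqrt{1396046}}{6}$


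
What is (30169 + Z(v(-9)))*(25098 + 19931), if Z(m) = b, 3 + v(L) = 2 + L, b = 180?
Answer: 1366585121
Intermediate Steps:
v(L) = -1 + L (v(L) = -3 + (2 + L) = -1 + L)
Z(m) = 180
(30169 + Z(v(-9)))*(25098 + 19931) = (30169 + 180)*(25098 + 19931) = 30349*45029 = 1366585121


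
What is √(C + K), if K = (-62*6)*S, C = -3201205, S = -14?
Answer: I*√3195997 ≈ 1787.7*I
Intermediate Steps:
K = 5208 (K = -62*6*(-14) = -372*(-14) = 5208)
√(C + K) = √(-3201205 + 5208) = √(-3195997) = I*√3195997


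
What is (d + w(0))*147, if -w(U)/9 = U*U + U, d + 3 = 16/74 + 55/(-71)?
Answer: -1374156/2627 ≈ -523.09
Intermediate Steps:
d = -9348/2627 (d = -3 + (16/74 + 55/(-71)) = -3 + (16*(1/74) + 55*(-1/71)) = -3 + (8/37 - 55/71) = -3 - 1467/2627 = -9348/2627 ≈ -3.5584)
w(U) = -9*U - 9*U² (w(U) = -9*(U*U + U) = -9*(U² + U) = -9*(U + U²) = -9*U - 9*U²)
(d + w(0))*147 = (-9348/2627 - 9*0*(1 + 0))*147 = (-9348/2627 - 9*0*1)*147 = (-9348/2627 + 0)*147 = -9348/2627*147 = -1374156/2627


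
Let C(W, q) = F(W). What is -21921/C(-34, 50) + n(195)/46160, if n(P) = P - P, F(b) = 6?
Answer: -7307/2 ≈ -3653.5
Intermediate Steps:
C(W, q) = 6
n(P) = 0
-21921/C(-34, 50) + n(195)/46160 = -21921/6 + 0/46160 = -21921*⅙ + 0*(1/46160) = -7307/2 + 0 = -7307/2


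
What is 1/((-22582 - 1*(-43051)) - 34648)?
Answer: -1/14179 ≈ -7.0527e-5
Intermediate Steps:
1/((-22582 - 1*(-43051)) - 34648) = 1/((-22582 + 43051) - 34648) = 1/(20469 - 34648) = 1/(-14179) = -1/14179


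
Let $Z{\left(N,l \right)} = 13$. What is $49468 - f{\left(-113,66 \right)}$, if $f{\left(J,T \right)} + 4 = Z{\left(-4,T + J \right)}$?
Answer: $49459$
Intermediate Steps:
$f{\left(J,T \right)} = 9$ ($f{\left(J,T \right)} = -4 + 13 = 9$)
$49468 - f{\left(-113,66 \right)} = 49468 - 9 = 49459$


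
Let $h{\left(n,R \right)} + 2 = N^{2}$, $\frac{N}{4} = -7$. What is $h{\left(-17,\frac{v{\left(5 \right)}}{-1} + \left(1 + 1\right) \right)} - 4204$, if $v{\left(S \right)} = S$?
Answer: $-3422$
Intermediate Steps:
$N = -28$ ($N = 4 \left(-7\right) = -28$)
$h{\left(n,R \right)} = 782$ ($h{\left(n,R \right)} = -2 + \left(-28\right)^{2} = -2 + 784 = 782$)
$h{\left(-17,\frac{v{\left(5 \right)}}{-1} + \left(1 + 1\right) \right)} - 4204 = 782 - 4204 = -3422$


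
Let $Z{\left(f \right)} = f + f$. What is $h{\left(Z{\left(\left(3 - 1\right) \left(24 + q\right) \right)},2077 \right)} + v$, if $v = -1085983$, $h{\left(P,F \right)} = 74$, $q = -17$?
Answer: $-1085909$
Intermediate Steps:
$Z{\left(f \right)} = 2 f$
$h{\left(Z{\left(\left(3 - 1\right) \left(24 + q\right) \right)},2077 \right)} + v = 74 - 1085983 = -1085909$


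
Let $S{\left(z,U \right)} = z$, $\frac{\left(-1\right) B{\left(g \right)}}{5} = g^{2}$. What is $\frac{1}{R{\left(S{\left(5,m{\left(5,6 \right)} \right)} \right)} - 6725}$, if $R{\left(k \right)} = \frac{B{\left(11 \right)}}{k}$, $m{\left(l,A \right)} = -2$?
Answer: $- \frac{1}{6846} \approx -0.00014607$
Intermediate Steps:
$B{\left(g \right)} = - 5 g^{2}$
$R{\left(k \right)} = - \frac{605}{k}$ ($R{\left(k \right)} = \frac{\left(-5\right) 11^{2}}{k} = \frac{\left(-5\right) 121}{k} = - \frac{605}{k}$)
$\frac{1}{R{\left(S{\left(5,m{\left(5,6 \right)} \right)} \right)} - 6725} = \frac{1}{- \frac{605}{5} - 6725} = \frac{1}{\left(-605\right) \frac{1}{5} - 6725} = \frac{1}{-121 - 6725} = \frac{1}{-6846} = - \frac{1}{6846}$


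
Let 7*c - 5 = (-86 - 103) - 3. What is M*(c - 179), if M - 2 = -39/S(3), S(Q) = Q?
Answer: 15840/7 ≈ 2262.9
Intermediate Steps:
M = -11 (M = 2 - 39/3 = 2 - 39*⅓ = 2 - 13 = -11)
c = -187/7 (c = 5/7 + ((-86 - 103) - 3)/7 = 5/7 + (-189 - 3)/7 = 5/7 + (⅐)*(-192) = 5/7 - 192/7 = -187/7 ≈ -26.714)
M*(c - 179) = -11*(-187/7 - 179) = -11*(-1440/7) = 15840/7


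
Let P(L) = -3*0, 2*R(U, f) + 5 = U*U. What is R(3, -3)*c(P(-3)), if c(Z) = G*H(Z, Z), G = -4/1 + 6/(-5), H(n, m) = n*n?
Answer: 0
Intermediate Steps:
R(U, f) = -5/2 + U²/2 (R(U, f) = -5/2 + (U*U)/2 = -5/2 + U²/2)
H(n, m) = n²
G = -26/5 (G = -4*1 + 6*(-⅕) = -4 - 6/5 = -26/5 ≈ -5.2000)
P(L) = 0
c(Z) = -26*Z²/5
R(3, -3)*c(P(-3)) = (-5/2 + (½)*3²)*(-26/5*0²) = (-5/2 + (½)*9)*(-26/5*0) = (-5/2 + 9/2)*0 = 2*0 = 0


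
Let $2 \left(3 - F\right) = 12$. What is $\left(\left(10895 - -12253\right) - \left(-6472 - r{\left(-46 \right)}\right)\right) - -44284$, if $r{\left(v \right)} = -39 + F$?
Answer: $73862$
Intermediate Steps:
$F = -3$ ($F = 3 - 6 = -3$)
$r{\left(v \right)} = -42$ ($r{\left(v \right)} = -39 - 3 = -42$)
$\left(\left(10895 - -12253\right) - \left(-6472 - r{\left(-46 \right)}\right)\right) - -44284 = \left(\left(10895 - -12253\right) - \left(-6472 - -42\right)\right) - -44284 = \left(\left(10895 + 12253\right) - \left(-6472 + 42\right)\right) + 44284 = \left(23148 - -6430\right) + 44284 = \left(23148 + 6430\right) + 44284 = 29578 + 44284 = 73862$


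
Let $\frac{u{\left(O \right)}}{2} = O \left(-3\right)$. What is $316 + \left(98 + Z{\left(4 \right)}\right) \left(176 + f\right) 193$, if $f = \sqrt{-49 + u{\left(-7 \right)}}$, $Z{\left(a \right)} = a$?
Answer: $3465052 + 19686 i \sqrt{7} \approx 3.4651 \cdot 10^{6} + 52084.0 i$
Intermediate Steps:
$u{\left(O \right)} = - 6 O$ ($u{\left(O \right)} = 2 O \left(-3\right) = 2 \left(- 3 O\right) = - 6 O$)
$f = i \sqrt{7}$ ($f = \sqrt{-49 - -42} = \sqrt{-49 + 42} = \sqrt{-7} = i \sqrt{7} \approx 2.6458 i$)
$316 + \left(98 + Z{\left(4 \right)}\right) \left(176 + f\right) 193 = 316 + \left(98 + 4\right) \left(176 + i \sqrt{7}\right) 193 = 316 + 102 \left(176 + i \sqrt{7}\right) 193 = 316 + \left(17952 + 102 i \sqrt{7}\right) 193 = 316 + \left(3464736 + 19686 i \sqrt{7}\right) = 3465052 + 19686 i \sqrt{7}$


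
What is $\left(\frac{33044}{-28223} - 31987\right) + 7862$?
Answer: $- \frac{680912919}{28223} \approx -24126.0$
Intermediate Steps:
$\left(\frac{33044}{-28223} - 31987\right) + 7862 = \left(33044 \left(- \frac{1}{28223}\right) - 31987\right) + 7862 = \left(- \frac{33044}{28223} - 31987\right) + 7862 = - \frac{902802145}{28223} + 7862 = - \frac{680912919}{28223}$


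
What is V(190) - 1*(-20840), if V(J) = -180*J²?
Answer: -6477160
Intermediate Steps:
V(190) - 1*(-20840) = -180*190² - 1*(-20840) = -180*36100 + 20840 = -6498000 + 20840 = -6477160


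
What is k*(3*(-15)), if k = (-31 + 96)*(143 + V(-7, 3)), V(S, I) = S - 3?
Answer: -389025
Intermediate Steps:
V(S, I) = -3 + S
k = 8645 (k = (-31 + 96)*(143 + (-3 - 7)) = 65*(143 - 10) = 65*133 = 8645)
k*(3*(-15)) = 8645*(3*(-15)) = 8645*(-45) = -389025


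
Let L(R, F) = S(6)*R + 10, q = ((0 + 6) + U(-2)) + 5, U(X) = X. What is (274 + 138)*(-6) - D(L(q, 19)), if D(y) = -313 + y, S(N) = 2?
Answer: -2187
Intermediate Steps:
q = 9 (q = ((0 + 6) - 2) + 5 = (6 - 2) + 5 = 4 + 5 = 9)
L(R, F) = 10 + 2*R (L(R, F) = 2*R + 10 = 10 + 2*R)
(274 + 138)*(-6) - D(L(q, 19)) = (274 + 138)*(-6) - (-313 + (10 + 2*9)) = 412*(-6) - (-313 + (10 + 18)) = -2472 - (-313 + 28) = -2472 - 1*(-285) = -2472 + 285 = -2187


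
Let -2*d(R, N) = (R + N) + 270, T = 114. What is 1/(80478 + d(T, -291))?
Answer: 2/160863 ≈ 1.2433e-5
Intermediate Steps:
d(R, N) = -135 - N/2 - R/2 (d(R, N) = -((R + N) + 270)/2 = -((N + R) + 270)/2 = -(270 + N + R)/2 = -135 - N/2 - R/2)
1/(80478 + d(T, -291)) = 1/(80478 + (-135 - 1/2*(-291) - 1/2*114)) = 1/(80478 + (-135 + 291/2 - 57)) = 1/(80478 - 93/2) = 1/(160863/2) = 2/160863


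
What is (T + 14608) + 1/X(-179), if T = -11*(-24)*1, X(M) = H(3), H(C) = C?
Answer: 44617/3 ≈ 14872.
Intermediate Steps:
X(M) = 3
T = 264 (T = 264*1 = 264)
(T + 14608) + 1/X(-179) = (264 + 14608) + 1/3 = 14872 + ⅓ = 44617/3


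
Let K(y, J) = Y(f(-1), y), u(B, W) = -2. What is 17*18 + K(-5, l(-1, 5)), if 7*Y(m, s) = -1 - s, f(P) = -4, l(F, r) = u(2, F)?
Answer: 2146/7 ≈ 306.57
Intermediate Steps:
l(F, r) = -2
Y(m, s) = -⅐ - s/7 (Y(m, s) = (-1 - s)/7 = -⅐ - s/7)
K(y, J) = -⅐ - y/7
17*18 + K(-5, l(-1, 5)) = 17*18 + (-⅐ - ⅐*(-5)) = 306 + (-⅐ + 5/7) = 306 + 4/7 = 2146/7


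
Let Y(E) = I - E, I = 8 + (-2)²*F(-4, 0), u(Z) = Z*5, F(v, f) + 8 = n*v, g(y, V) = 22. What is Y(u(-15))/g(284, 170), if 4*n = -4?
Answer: 67/22 ≈ 3.0455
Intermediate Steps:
n = -1 (n = (¼)*(-4) = -1)
F(v, f) = -8 - v
u(Z) = 5*Z
I = -8 (I = 8 + (-2)²*(-8 - 1*(-4)) = 8 + 4*(-8 + 4) = 8 + 4*(-4) = 8 - 16 = -8)
Y(E) = -8 - E
Y(u(-15))/g(284, 170) = (-8 - 5*(-15))/22 = (-8 - 1*(-75))*(1/22) = (-8 + 75)*(1/22) = 67*(1/22) = 67/22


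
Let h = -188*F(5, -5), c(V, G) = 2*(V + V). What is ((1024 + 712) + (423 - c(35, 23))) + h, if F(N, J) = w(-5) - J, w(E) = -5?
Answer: 2019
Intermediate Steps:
c(V, G) = 4*V (c(V, G) = 2*(2*V) = 4*V)
F(N, J) = -5 - J
h = 0 (h = -188*(-5 - 1*(-5)) = -188*(-5 + 5) = -188*0 = 0)
((1024 + 712) + (423 - c(35, 23))) + h = ((1024 + 712) + (423 - 4*35)) + 0 = (1736 + (423 - 1*140)) + 0 = (1736 + (423 - 140)) + 0 = (1736 + 283) + 0 = 2019 + 0 = 2019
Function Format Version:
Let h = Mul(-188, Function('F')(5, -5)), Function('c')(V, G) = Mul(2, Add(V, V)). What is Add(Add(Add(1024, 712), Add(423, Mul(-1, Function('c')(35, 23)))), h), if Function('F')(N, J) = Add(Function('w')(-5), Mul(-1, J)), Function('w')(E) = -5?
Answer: 2019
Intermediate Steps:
Function('c')(V, G) = Mul(4, V) (Function('c')(V, G) = Mul(2, Mul(2, V)) = Mul(4, V))
Function('F')(N, J) = Add(-5, Mul(-1, J))
h = 0 (h = Mul(-188, Add(-5, Mul(-1, -5))) = Mul(-188, Add(-5, 5)) = Mul(-188, 0) = 0)
Add(Add(Add(1024, 712), Add(423, Mul(-1, Function('c')(35, 23)))), h) = Add(Add(Add(1024, 712), Add(423, Mul(-1, Mul(4, 35)))), 0) = Add(Add(1736, Add(423, Mul(-1, 140))), 0) = Add(Add(1736, Add(423, -140)), 0) = Add(Add(1736, 283), 0) = Add(2019, 0) = 2019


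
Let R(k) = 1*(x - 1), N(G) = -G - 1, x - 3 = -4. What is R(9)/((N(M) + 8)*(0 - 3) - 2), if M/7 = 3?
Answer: -1/20 ≈ -0.050000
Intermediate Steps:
x = -1 (x = 3 - 4 = -1)
M = 21 (M = 7*3 = 21)
N(G) = -1 - G
R(k) = -2 (R(k) = 1*(-1 - 1) = 1*(-2) = -2)
R(9)/((N(M) + 8)*(0 - 3) - 2) = -2/(((-1 - 1*21) + 8)*(0 - 3) - 2) = -2/(((-1 - 21) + 8)*(-3) - 2) = -2/((-22 + 8)*(-3) - 2) = -2/(-14*(-3) - 2) = -2/(42 - 2) = -2/40 = -2*1/40 = -1/20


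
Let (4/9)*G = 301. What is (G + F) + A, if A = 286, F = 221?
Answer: 4737/4 ≈ 1184.3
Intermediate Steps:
G = 2709/4 (G = (9/4)*301 = 2709/4 ≈ 677.25)
(G + F) + A = (2709/4 + 221) + 286 = 3593/4 + 286 = 4737/4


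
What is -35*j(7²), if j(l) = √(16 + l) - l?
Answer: 1715 - 35*√65 ≈ 1432.8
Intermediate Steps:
-35*j(7²) = -35*(√(16 + 7²) - 1*7²) = -35*(√(16 + 49) - 1*49) = -35*(√65 - 49) = -35*(-49 + √65) = 1715 - 35*√65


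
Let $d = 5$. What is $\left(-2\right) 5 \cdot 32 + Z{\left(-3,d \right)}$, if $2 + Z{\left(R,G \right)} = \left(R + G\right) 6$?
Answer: $-310$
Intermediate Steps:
$Z{\left(R,G \right)} = -2 + 6 G + 6 R$ ($Z{\left(R,G \right)} = -2 + \left(R + G\right) 6 = -2 + \left(G + R\right) 6 = -2 + \left(6 G + 6 R\right) = -2 + 6 G + 6 R$)
$\left(-2\right) 5 \cdot 32 + Z{\left(-3,d \right)} = \left(-2\right) 5 \cdot 32 + \left(-2 + 6 \cdot 5 + 6 \left(-3\right)\right) = \left(-10\right) 32 - -10 = -320 + 10 = -310$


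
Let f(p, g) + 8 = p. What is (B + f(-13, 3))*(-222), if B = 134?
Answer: -25086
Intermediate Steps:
f(p, g) = -8 + p
(B + f(-13, 3))*(-222) = (134 + (-8 - 13))*(-222) = (134 - 21)*(-222) = 113*(-222) = -25086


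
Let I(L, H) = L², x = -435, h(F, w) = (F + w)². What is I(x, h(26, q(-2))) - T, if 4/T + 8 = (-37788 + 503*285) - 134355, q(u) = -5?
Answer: 1362230776/7199 ≈ 1.8923e+5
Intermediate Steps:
T = -1/7199 (T = 4/(-8 + ((-37788 + 503*285) - 134355)) = 4/(-8 + ((-37788 + 143355) - 134355)) = 4/(-8 + (105567 - 134355)) = 4/(-8 - 28788) = 4/(-28796) = 4*(-1/28796) = -1/7199 ≈ -0.00013891)
I(x, h(26, q(-2))) - T = (-435)² - 1*(-1/7199) = 189225 + 1/7199 = 1362230776/7199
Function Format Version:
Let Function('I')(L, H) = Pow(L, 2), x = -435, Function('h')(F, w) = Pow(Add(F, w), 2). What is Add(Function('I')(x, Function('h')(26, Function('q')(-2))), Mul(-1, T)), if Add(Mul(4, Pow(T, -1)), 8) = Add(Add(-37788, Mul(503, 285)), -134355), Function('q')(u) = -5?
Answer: Rational(1362230776, 7199) ≈ 1.8923e+5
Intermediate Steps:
T = Rational(-1, 7199) (T = Mul(4, Pow(Add(-8, Add(Add(-37788, Mul(503, 285)), -134355)), -1)) = Mul(4, Pow(Add(-8, Add(Add(-37788, 143355), -134355)), -1)) = Mul(4, Pow(Add(-8, Add(105567, -134355)), -1)) = Mul(4, Pow(Add(-8, -28788), -1)) = Mul(4, Pow(-28796, -1)) = Mul(4, Rational(-1, 28796)) = Rational(-1, 7199) ≈ -0.00013891)
Add(Function('I')(x, Function('h')(26, Function('q')(-2))), Mul(-1, T)) = Add(Pow(-435, 2), Mul(-1, Rational(-1, 7199))) = Add(189225, Rational(1, 7199)) = Rational(1362230776, 7199)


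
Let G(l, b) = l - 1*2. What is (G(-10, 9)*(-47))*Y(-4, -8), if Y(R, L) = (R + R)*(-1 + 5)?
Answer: -18048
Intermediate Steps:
G(l, b) = -2 + l (G(l, b) = l - 2 = -2 + l)
Y(R, L) = 8*R (Y(R, L) = (2*R)*4 = 8*R)
(G(-10, 9)*(-47))*Y(-4, -8) = ((-2 - 10)*(-47))*(8*(-4)) = -12*(-47)*(-32) = 564*(-32) = -18048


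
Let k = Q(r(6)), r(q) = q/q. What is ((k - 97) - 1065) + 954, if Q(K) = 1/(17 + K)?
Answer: -3743/18 ≈ -207.94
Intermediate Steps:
r(q) = 1
k = 1/18 (k = 1/(17 + 1) = 1/18 ≈ 0.055556)
((k - 97) - 1065) + 954 = ((1/18 - 97) - 1065) + 954 = (-1745/18 - 1065) + 954 = -20915/18 + 954 = -3743/18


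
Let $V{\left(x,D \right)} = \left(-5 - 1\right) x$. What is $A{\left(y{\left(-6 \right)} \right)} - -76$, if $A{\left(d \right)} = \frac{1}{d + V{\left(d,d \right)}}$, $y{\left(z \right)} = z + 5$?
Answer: $\frac{381}{5} \approx 76.2$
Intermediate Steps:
$y{\left(z \right)} = 5 + z$
$V{\left(x,D \right)} = - 6 x$
$A{\left(d \right)} = - \frac{1}{5 d}$ ($A{\left(d \right)} = \frac{1}{d - 6 d} = \frac{1}{\left(-5\right) d} = - \frac{1}{5 d}$)
$A{\left(y{\left(-6 \right)} \right)} - -76 = - \frac{1}{5 \left(5 - 6\right)} - -76 = - \frac{1}{5 \left(-1\right)} + 76 = \left(- \frac{1}{5}\right) \left(-1\right) + 76 = \frac{1}{5} + 76 = \frac{381}{5}$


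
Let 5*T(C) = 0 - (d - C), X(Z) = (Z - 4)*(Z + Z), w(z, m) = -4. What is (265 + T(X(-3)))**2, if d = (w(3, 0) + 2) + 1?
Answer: 1871424/25 ≈ 74857.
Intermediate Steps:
X(Z) = 2*Z*(-4 + Z) (X(Z) = (-4 + Z)*(2*Z) = 2*Z*(-4 + Z))
d = -1 (d = (-4 + 2) + 1 = -2 + 1 = -1)
T(C) = 1/5 + C/5 (T(C) = (0 - (-1 - C))/5 = (0 + (1 + C))/5 = (1 + C)/5 = 1/5 + C/5)
(265 + T(X(-3)))**2 = (265 + (1/5 + (2*(-3)*(-4 - 3))/5))**2 = (265 + (1/5 + (2*(-3)*(-7))/5))**2 = (265 + (1/5 + (1/5)*42))**2 = (265 + (1/5 + 42/5))**2 = (265 + 43/5)**2 = (1368/5)**2 = 1871424/25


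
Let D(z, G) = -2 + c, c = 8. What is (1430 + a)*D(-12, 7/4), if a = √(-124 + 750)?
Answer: 8580 + 6*√626 ≈ 8730.1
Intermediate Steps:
D(z, G) = 6 (D(z, G) = -2 + 8 = 6)
a = √626 ≈ 25.020
(1430 + a)*D(-12, 7/4) = (1430 + √626)*6 = 8580 + 6*√626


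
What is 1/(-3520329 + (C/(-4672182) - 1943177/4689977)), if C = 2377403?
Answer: -21912426119814/77138969358780690751 ≈ -2.8406e-7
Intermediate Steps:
1/(-3520329 + (C/(-4672182) - 1943177/4689977)) = 1/(-3520329 + (2377403/(-4672182) - 1943177/4689977)) = 1/(-3520329 + (2377403*(-1/4672182) - 1943177*1/4689977)) = 1/(-3520329 + (-2377403/4672182 - 1943177/4689977)) = 1/(-3520329 - 20228841991945/21912426119814) = 1/(-77138969358780690751/21912426119814) = -21912426119814/77138969358780690751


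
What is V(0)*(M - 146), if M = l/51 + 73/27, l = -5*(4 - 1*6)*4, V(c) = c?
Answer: 0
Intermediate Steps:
l = 40 (l = -5*(4 - 6)*4 = -5*(-2)*4 = 10*4 = 40)
M = 1601/459 (M = 40/51 + 73/27 = 1601/459 ≈ 3.4880)
V(0)*(M - 146) = 0*(1601/459 - 146) = 0*(-65413/459) = 0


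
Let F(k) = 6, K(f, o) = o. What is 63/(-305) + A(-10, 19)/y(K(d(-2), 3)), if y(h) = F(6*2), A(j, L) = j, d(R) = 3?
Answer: -1714/915 ≈ -1.8732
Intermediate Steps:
y(h) = 6
63/(-305) + A(-10, 19)/y(K(d(-2), 3)) = 63/(-305) - 10/6 = 63*(-1/305) - 10*1/6 = -63/305 - 5/3 = -1714/915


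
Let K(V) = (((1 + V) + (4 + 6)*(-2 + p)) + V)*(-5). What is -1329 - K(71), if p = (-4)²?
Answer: 86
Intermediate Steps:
p = 16
K(V) = -705 - 10*V (K(V) = (((1 + V) + (4 + 6)*(-2 + 16)) + V)*(-5) = (((1 + V) + 10*14) + V)*(-5) = (((1 + V) + 140) + V)*(-5) = ((141 + V) + V)*(-5) = (141 + 2*V)*(-5) = -705 - 10*V)
-1329 - K(71) = -1329 - (-705 - 10*71) = -1329 - (-705 - 710) = -1329 - 1*(-1415) = -1329 + 1415 = 86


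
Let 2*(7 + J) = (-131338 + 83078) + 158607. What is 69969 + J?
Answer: 250271/2 ≈ 1.2514e+5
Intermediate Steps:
J = 110333/2 (J = -7 + ((-131338 + 83078) + 158607)/2 = -7 + (-48260 + 158607)/2 = -7 + (½)*110347 = -7 + 110347/2 = 110333/2 ≈ 55167.)
69969 + J = 69969 + 110333/2 = 250271/2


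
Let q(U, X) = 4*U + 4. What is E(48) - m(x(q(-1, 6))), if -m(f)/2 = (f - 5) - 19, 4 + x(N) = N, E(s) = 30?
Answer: -26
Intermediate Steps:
q(U, X) = 4 + 4*U
x(N) = -4 + N
m(f) = 48 - 2*f (m(f) = -2*((f - 5) - 19) = -2*((-5 + f) - 19) = -2*(-24 + f) = 48 - 2*f)
E(48) - m(x(q(-1, 6))) = 30 - (48 - 2*(-4 + (4 + 4*(-1)))) = 30 - (48 - 2*(-4 + (4 - 4))) = 30 - (48 - 2*(-4 + 0)) = 30 - (48 - 2*(-4)) = 30 - (48 + 8) = 30 - 1*56 = 30 - 56 = -26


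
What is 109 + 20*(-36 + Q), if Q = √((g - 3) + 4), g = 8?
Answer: -551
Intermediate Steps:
Q = 3 (Q = √((8 - 3) + 4) = √(5 + 4) = √9 = 3)
109 + 20*(-36 + Q) = 109 + 20*(-36 + 3) = 109 + 20*(-33) = 109 - 660 = -551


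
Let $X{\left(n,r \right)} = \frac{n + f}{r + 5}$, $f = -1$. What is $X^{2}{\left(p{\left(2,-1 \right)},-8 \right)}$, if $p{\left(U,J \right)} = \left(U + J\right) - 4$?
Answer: $\frac{16}{9} \approx 1.7778$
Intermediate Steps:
$p{\left(U,J \right)} = -4 + J + U$ ($p{\left(U,J \right)} = \left(J + U\right) - 4 = -4 + J + U$)
$X{\left(n,r \right)} = \frac{-1 + n}{5 + r}$ ($X{\left(n,r \right)} = \frac{n - 1}{r + 5} = \frac{-1 + n}{5 + r}$)
$X^{2}{\left(p{\left(2,-1 \right)},-8 \right)} = \left(\frac{-1 - 3}{5 - 8}\right)^{2} = \left(\frac{-1 - 3}{-3}\right)^{2} = \left(\left(- \frac{1}{3}\right) \left(-4\right)\right)^{2} = \left(\frac{4}{3}\right)^{2} = \frac{16}{9}$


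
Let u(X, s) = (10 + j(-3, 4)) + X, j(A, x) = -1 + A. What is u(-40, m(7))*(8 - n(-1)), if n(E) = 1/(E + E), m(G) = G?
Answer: -289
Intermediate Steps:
n(E) = 1/(2*E)
u(X, s) = 6 + X (u(X, s) = (10 + (-1 - 3)) + X = (10 - 4) + X = 6 + X)
u(-40, m(7))*(8 - n(-1)) = (6 - 40)*(8 - 1/(2*(-1))) = -34*(8 - (-1)/2) = -34*(8 - 1*(-1/2)) = -34*(8 + 1/2) = -34*17/2 = -289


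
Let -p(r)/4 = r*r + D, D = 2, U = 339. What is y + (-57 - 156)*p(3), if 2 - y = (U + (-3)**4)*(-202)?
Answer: 94214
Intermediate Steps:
p(r) = -8 - 4*r**2 (p(r) = -4*(r*r + 2) = -4*(r**2 + 2) = -4*(2 + r**2) = -8 - 4*r**2)
y = 84842 (y = 2 - (339 + (-3)**4)*(-202) = 2 - (339 + 81)*(-202) = 2 - 420*(-202) = 2 - 1*(-84840) = 2 + 84840 = 84842)
y + (-57 - 156)*p(3) = 84842 + (-57 - 156)*(-8 - 4*3**2) = 84842 - 213*(-8 - 4*9) = 84842 - 213*(-8 - 36) = 84842 - 213*(-44) = 84842 + 9372 = 94214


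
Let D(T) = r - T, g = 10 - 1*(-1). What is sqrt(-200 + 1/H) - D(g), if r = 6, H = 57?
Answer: 5 + I*sqrt(649743)/57 ≈ 5.0 + 14.142*I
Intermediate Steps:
g = 11 (g = 10 + 1 = 11)
D(T) = 6 - T
sqrt(-200 + 1/H) - D(g) = sqrt(-200 + 1/57) - (6 - 1*11) = sqrt(-200 + 1/57) - (6 - 11) = sqrt(-11399/57) - 1*(-5) = I*sqrt(649743)/57 + 5 = 5 + I*sqrt(649743)/57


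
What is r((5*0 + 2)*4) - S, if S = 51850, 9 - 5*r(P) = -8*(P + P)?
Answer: -259113/5 ≈ -51823.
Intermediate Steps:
r(P) = 9/5 + 16*P/5 (r(P) = 9/5 - (-8)*(P + P)/5 = 9/5 - (-8)*2*P/5 = 9/5 - (-16)*P/5 = 9/5 + 16*P/5)
r((5*0 + 2)*4) - S = (9/5 + 16*((5*0 + 2)*4)/5) - 1*51850 = (9/5 + 16*((0 + 2)*4)/5) - 51850 = (9/5 + 16*(2*4)/5) - 51850 = (9/5 + (16/5)*8) - 51850 = (9/5 + 128/5) - 51850 = 137/5 - 51850 = -259113/5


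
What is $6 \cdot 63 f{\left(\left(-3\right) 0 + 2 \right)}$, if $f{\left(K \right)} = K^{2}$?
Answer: $1512$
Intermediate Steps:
$6 \cdot 63 f{\left(\left(-3\right) 0 + 2 \right)} = 6 \cdot 63 \left(\left(-3\right) 0 + 2\right)^{2} = 378 \left(0 + 2\right)^{2} = 378 \cdot 2^{2} = 378 \cdot 4 = 1512$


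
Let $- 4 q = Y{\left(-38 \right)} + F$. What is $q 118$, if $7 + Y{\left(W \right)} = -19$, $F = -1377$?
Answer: $\frac{82777}{2} \approx 41389.0$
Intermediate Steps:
$Y{\left(W \right)} = -26$ ($Y{\left(W \right)} = -7 - 19 = -26$)
$q = \frac{1403}{4}$ ($q = - \frac{-26 - 1377}{4} = \left(- \frac{1}{4}\right) \left(-1403\right) = \frac{1403}{4} \approx 350.75$)
$q 118 = \frac{1403}{4} \cdot 118 = \frac{82777}{2}$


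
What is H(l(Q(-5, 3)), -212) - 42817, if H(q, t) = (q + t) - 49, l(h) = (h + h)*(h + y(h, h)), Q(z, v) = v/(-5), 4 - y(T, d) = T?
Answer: -215414/5 ≈ -43083.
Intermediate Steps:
y(T, d) = 4 - T
Q(z, v) = -v/5 (Q(z, v) = v*(-1/5) = -v/5)
l(h) = 8*h (l(h) = (h + h)*(h + (4 - h)) = (2*h)*4 = 8*h)
H(q, t) = -49 + q + t
H(l(Q(-5, 3)), -212) - 42817 = (-49 + 8*(-1/5*3) - 212) - 42817 = (-49 + 8*(-3/5) - 212) - 42817 = (-49 - 24/5 - 212) - 42817 = -1329/5 - 42817 = -215414/5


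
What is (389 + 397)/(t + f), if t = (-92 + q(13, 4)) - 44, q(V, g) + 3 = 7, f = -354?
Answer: -131/81 ≈ -1.6173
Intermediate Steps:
q(V, g) = 4 (q(V, g) = -3 + 7 = 4)
t = -132 (t = (-92 + 4) - 44 = -88 - 44 = -132)
(389 + 397)/(t + f) = (389 + 397)/(-132 - 354) = 786/(-486) = 786*(-1/486) = -131/81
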